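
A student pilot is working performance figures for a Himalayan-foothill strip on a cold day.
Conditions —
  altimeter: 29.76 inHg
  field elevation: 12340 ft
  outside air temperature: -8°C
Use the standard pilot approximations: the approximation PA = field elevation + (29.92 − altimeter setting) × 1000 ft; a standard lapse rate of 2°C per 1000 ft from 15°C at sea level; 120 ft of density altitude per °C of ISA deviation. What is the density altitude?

12740 ft

Pressure altitude = 12340 + (29.92 − 29.76) × 1000 = 12340 + (+160) = 12500 ft.
ISA temperature at 12500 ft = 15 − 2 × (12500/1000) = -10°C.
ISA deviation = -8 − (-10) = +2°C.
Density altitude = 12500 + 120 × (2) = 12740 ft.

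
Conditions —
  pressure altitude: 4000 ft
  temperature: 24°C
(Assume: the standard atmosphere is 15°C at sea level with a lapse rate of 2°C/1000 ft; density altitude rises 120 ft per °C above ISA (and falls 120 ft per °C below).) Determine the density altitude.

6040 ft

ISA temperature at 4000 ft = 15 − 2 × (4000/1000) = 7°C.
ISA deviation = 24 − 7 = +17°C.
Density altitude = 4000 + 120 × (17) = 4000 + (+2040) = 6040 ft.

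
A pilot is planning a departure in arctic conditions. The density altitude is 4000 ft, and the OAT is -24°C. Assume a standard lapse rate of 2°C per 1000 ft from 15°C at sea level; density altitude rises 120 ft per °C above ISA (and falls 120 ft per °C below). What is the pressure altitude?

7000 ft

DA = PA + 120 × (OAT − (15 − 2·PA/1000)) = PA + 120·OAT − 1800 + 0.24·PA = 1.24·PA + 120·OAT − 1800.
So 1.24·PA = 4000 − 120 × (-24) + 1800 = 8680.
PA = 8680 / 1.24 = 7000 ft.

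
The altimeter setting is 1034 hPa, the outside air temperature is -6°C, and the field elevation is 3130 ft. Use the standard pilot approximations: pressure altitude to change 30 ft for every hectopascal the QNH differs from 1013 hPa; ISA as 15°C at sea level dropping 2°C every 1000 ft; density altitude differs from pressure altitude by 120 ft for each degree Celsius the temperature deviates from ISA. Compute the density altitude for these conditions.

580 ft

Pressure altitude = 3130 + (1013 − 1034) × 30 = 3130 + (-630) = 2500 ft.
ISA temperature at 2500 ft = 15 − 2 × (2500/1000) = 10°C.
ISA deviation = -6 − 10 = -16°C.
Density altitude = 2500 + 120 × (-16) = 580 ft.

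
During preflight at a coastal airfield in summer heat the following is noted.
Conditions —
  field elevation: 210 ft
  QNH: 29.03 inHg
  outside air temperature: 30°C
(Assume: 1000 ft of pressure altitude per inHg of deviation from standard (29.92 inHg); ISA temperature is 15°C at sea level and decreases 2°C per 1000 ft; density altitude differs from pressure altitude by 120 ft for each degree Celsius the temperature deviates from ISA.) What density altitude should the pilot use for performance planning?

Pressure altitude = 210 + (29.92 − 29.03) × 1000 = 210 + (+890) = 1100 ft.
ISA temperature at 1100 ft = 15 − 2 × (1100/1000) = 12.8°C.
ISA deviation = 30 − 12.8 = +17.2°C.
Density altitude = 1100 + 120 × (17.2) = 3164 ft.

3164 ft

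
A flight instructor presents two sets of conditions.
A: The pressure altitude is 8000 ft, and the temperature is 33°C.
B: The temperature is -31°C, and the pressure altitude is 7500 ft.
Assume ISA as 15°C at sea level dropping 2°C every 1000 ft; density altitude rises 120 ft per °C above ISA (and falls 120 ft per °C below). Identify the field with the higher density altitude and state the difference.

A by 8300 ft

A: ISA temp = -1°C, deviation +34°C, DA = 8000 + 120 × 34 = 12080 ft.
B: ISA temp = 0°C, deviation -31°C, DA = 7500 + 120 × (-31) = 3780 ft.
A is higher by 12080 − 3780 = 8300 ft.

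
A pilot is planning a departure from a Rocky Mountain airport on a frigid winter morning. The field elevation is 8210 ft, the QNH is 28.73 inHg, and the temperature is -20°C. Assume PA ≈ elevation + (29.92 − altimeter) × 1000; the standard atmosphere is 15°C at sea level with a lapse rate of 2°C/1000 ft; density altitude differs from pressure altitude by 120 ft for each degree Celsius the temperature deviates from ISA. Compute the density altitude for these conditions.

7456 ft

Pressure altitude = 8210 + (29.92 − 28.73) × 1000 = 8210 + (+1190) = 9400 ft.
ISA temperature at 9400 ft = 15 − 2 × (9400/1000) = -3.8°C.
ISA deviation = -20 − (-3.8) = -16.2°C.
Density altitude = 9400 + 120 × (-16.2) = 7456 ft.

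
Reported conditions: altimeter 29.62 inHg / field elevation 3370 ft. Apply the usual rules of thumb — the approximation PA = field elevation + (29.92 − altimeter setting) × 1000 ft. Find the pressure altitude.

Pressure correction = (29.92 − 29.62) × 1000 = +300 ft.
Pressure altitude = 3370 + (+300) = 3670 ft.

3670 ft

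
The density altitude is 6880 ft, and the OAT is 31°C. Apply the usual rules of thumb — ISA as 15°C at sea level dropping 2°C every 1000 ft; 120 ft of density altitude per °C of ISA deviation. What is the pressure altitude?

DA = PA + 120 × (OAT − (15 − 2·PA/1000)) = PA + 120·OAT − 1800 + 0.24·PA = 1.24·PA + 120·OAT − 1800.
So 1.24·PA = 6880 − 120 × 31 + 1800 = 4960.
PA = 4960 / 1.24 = 4000 ft.

4000 ft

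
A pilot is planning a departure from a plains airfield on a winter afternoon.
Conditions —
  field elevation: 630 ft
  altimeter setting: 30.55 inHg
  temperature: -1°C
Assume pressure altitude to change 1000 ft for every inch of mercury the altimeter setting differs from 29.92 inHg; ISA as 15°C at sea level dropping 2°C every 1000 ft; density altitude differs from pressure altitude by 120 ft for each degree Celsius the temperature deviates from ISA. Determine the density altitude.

Pressure altitude = 630 + (29.92 − 30.55) × 1000 = 630 + (-630) = 0 ft.
ISA temperature at 0 ft = 15 − 2 × (0/1000) = 15°C.
ISA deviation = -1 − 15 = -16°C.
Density altitude = 0 + 120 × (-16) = -1920 ft.

-1920 ft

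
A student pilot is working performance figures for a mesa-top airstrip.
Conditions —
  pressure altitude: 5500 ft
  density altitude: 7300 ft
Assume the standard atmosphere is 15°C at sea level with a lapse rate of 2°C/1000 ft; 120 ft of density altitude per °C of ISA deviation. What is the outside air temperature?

Density altitude − pressure altitude = 7300 − 5500 = +1800 ft.
At 120 ft/°C that is an ISA deviation of 1800/120 = +15°C.
ISA temperature at 5500 ft = 15 − 2 × (5500/1000) = 4°C.
OAT = ISA + deviation = 4 + (+15) = 19°C.

19°C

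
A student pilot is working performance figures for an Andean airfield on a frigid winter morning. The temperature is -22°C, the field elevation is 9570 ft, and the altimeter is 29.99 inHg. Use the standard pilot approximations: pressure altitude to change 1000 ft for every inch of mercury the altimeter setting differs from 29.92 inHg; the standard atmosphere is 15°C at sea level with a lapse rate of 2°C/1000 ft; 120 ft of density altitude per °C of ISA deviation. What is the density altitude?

7340 ft

Pressure altitude = 9570 + (29.92 − 29.99) × 1000 = 9570 + (-70) = 9500 ft.
ISA temperature at 9500 ft = 15 − 2 × (9500/1000) = -4°C.
ISA deviation = -22 − (-4) = -18°C.
Density altitude = 9500 + 120 × (-18) = 7340 ft.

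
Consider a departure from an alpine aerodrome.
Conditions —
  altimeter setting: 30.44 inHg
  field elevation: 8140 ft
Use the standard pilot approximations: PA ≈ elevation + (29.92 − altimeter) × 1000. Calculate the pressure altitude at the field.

7620 ft

Pressure correction = (29.92 − 30.44) × 1000 = -520 ft.
Pressure altitude = 8140 + (-520) = 7620 ft.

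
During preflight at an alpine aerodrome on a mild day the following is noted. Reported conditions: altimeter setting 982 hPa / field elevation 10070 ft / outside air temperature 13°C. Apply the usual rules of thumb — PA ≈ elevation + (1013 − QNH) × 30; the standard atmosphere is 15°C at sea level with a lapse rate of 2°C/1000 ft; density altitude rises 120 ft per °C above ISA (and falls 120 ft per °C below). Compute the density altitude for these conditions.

13400 ft

Pressure altitude = 10070 + (1013 − 982) × 30 = 10070 + (+930) = 11000 ft.
ISA temperature at 11000 ft = 15 − 2 × (11000/1000) = -7°C.
ISA deviation = 13 − (-7) = +20°C.
Density altitude = 11000 + 120 × (20) = 13400 ft.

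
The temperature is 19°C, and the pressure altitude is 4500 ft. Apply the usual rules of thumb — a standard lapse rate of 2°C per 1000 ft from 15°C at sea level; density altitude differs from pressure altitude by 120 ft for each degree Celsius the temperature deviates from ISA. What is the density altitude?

ISA temperature at 4500 ft = 15 − 2 × (4500/1000) = 6°C.
ISA deviation = 19 − 6 = +13°C.
Density altitude = 4500 + 120 × (13) = 4500 + (+1560) = 6060 ft.

6060 ft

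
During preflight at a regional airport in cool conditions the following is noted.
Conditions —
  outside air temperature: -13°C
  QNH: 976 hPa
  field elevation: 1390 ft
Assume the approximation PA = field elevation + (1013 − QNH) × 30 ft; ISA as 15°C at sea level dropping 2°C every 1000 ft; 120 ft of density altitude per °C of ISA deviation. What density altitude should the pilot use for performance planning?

Pressure altitude = 1390 + (1013 − 976) × 30 = 1390 + (+1110) = 2500 ft.
ISA temperature at 2500 ft = 15 − 2 × (2500/1000) = 10°C.
ISA deviation = -13 − 10 = -23°C.
Density altitude = 2500 + 120 × (-23) = -260 ft.

-260 ft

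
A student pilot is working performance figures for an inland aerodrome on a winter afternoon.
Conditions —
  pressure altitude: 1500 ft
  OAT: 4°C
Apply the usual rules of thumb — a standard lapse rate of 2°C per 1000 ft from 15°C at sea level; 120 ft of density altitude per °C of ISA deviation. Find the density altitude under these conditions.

540 ft

ISA temperature at 1500 ft = 15 − 2 × (1500/1000) = 12°C.
ISA deviation = 4 − 12 = -8°C.
Density altitude = 1500 + 120 × (-8) = 1500 + (-960) = 540 ft.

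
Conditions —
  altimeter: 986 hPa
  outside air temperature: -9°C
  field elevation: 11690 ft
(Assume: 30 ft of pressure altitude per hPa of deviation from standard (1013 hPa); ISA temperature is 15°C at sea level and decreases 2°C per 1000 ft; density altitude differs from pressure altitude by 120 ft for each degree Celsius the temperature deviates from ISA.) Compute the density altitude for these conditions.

12620 ft

Pressure altitude = 11690 + (1013 − 986) × 30 = 11690 + (+810) = 12500 ft.
ISA temperature at 12500 ft = 15 − 2 × (12500/1000) = -10°C.
ISA deviation = -9 − (-10) = +1°C.
Density altitude = 12500 + 120 × (1) = 12620 ft.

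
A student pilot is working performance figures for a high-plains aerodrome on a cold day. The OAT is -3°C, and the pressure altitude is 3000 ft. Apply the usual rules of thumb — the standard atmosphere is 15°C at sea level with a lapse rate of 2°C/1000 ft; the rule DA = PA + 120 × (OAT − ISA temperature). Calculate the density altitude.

ISA temperature at 3000 ft = 15 − 2 × (3000/1000) = 9°C.
ISA deviation = -3 − 9 = -12°C.
Density altitude = 3000 + 120 × (-12) = 3000 + (-1440) = 1560 ft.

1560 ft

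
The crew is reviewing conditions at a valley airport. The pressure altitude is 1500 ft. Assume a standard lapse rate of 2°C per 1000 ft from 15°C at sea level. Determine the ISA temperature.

12°C

ISA temperature = 15 − 2 × (1500/1000) = 15 − 3 = 12°C.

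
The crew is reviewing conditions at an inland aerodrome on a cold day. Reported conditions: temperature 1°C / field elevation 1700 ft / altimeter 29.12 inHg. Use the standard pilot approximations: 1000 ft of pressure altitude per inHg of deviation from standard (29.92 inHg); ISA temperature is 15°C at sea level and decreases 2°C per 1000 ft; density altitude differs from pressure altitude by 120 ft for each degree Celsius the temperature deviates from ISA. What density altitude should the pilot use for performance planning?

1420 ft

Pressure altitude = 1700 + (29.92 − 29.12) × 1000 = 1700 + (+800) = 2500 ft.
ISA temperature at 2500 ft = 15 − 2 × (2500/1000) = 10°C.
ISA deviation = 1 − 10 = -9°C.
Density altitude = 2500 + 120 × (-9) = 1420 ft.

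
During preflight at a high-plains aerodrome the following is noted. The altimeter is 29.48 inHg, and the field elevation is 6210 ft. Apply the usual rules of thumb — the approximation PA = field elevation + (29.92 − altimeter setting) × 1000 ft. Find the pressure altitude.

Pressure correction = (29.92 − 29.48) × 1000 = +440 ft.
Pressure altitude = 6210 + (+440) = 6650 ft.

6650 ft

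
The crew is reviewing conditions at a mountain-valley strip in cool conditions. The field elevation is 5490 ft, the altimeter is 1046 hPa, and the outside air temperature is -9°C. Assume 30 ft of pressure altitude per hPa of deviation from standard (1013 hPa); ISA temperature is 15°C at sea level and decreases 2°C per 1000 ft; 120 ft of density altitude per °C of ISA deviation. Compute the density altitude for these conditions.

Pressure altitude = 5490 + (1013 − 1046) × 30 = 5490 + (-990) = 4500 ft.
ISA temperature at 4500 ft = 15 − 2 × (4500/1000) = 6°C.
ISA deviation = -9 − 6 = -15°C.
Density altitude = 4500 + 120 × (-15) = 2700 ft.

2700 ft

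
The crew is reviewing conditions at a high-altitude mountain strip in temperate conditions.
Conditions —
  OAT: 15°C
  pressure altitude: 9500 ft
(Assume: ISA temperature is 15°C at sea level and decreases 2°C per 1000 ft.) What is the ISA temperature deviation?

ISA+19°C

ISA temperature at 9500 ft = 15 − 2 × (9500/1000) = -4°C.
Deviation = OAT − ISA = 15 − (-4) = +19°C.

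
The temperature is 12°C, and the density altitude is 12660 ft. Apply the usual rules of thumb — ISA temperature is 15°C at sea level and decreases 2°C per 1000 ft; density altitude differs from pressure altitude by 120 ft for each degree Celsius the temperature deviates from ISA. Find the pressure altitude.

10500 ft

DA = PA + 120 × (OAT − (15 − 2·PA/1000)) = PA + 120·OAT − 1800 + 0.24·PA = 1.24·PA + 120·OAT − 1800.
So 1.24·PA = 12660 − 120 × 12 + 1800 = 13020.
PA = 13020 / 1.24 = 10500 ft.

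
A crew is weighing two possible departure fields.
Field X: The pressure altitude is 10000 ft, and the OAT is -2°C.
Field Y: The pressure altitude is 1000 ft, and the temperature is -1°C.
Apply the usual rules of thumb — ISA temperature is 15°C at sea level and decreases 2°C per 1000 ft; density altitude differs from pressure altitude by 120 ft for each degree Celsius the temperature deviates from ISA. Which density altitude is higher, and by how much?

Field X: ISA temp = -5°C, deviation +3°C, DA = 10000 + 120 × 3 = 10360 ft.
Field Y: ISA temp = 13°C, deviation -14°C, DA = 1000 + 120 × (-14) = -680 ft.
Field X is higher by 10360 − (-680) = 11040 ft.

Field X by 11040 ft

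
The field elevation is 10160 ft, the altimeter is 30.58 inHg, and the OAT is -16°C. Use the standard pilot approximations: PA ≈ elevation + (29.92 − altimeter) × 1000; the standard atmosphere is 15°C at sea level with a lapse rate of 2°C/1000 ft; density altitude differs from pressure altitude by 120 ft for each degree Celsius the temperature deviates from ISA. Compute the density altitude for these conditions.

8060 ft

Pressure altitude = 10160 + (29.92 − 30.58) × 1000 = 10160 + (-660) = 9500 ft.
ISA temperature at 9500 ft = 15 − 2 × (9500/1000) = -4°C.
ISA deviation = -16 − (-4) = -12°C.
Density altitude = 9500 + 120 × (-12) = 8060 ft.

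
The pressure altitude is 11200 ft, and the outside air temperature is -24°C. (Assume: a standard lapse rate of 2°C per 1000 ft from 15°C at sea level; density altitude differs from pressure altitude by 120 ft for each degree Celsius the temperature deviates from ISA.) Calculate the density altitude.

9208 ft

ISA temperature at 11200 ft = 15 − 2 × (11200/1000) = -7.4°C.
ISA deviation = -24 − (-7.4) = -16.6°C.
Density altitude = 11200 + 120 × (-16.6) = 11200 + (-1992) = 9208 ft.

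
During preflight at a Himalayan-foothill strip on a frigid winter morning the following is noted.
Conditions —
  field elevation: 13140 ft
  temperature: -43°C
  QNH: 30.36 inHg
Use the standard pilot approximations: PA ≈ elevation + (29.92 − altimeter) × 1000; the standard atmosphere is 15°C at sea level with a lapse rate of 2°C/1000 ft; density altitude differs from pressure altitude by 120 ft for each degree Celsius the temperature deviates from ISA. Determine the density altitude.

8788 ft

Pressure altitude = 13140 + (29.92 − 30.36) × 1000 = 13140 + (-440) = 12700 ft.
ISA temperature at 12700 ft = 15 − 2 × (12700/1000) = -10.4°C.
ISA deviation = -43 − (-10.4) = -32.6°C.
Density altitude = 12700 + 120 × (-32.6) = 8788 ft.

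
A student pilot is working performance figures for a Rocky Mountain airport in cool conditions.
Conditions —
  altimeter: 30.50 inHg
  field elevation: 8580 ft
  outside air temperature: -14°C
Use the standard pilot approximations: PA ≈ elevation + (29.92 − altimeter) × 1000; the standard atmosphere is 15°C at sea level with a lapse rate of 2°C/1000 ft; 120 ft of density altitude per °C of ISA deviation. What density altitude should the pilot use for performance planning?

6440 ft

Pressure altitude = 8580 + (29.92 − 30.50) × 1000 = 8580 + (-580) = 8000 ft.
ISA temperature at 8000 ft = 15 − 2 × (8000/1000) = -1°C.
ISA deviation = -14 − (-1) = -13°C.
Density altitude = 8000 + 120 × (-13) = 6440 ft.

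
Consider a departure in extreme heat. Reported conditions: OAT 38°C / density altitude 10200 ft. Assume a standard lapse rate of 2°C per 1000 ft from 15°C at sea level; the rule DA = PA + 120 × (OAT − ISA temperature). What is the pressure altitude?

DA = PA + 120 × (OAT − (15 − 2·PA/1000)) = PA + 120·OAT − 1800 + 0.24·PA = 1.24·PA + 120·OAT − 1800.
So 1.24·PA = 10200 − 120 × 38 + 1800 = 7440.
PA = 7440 / 1.24 = 6000 ft.

6000 ft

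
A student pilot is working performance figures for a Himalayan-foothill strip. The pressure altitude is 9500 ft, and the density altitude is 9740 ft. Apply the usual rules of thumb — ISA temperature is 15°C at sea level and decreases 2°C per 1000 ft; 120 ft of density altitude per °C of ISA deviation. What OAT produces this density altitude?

-2°C

Density altitude − pressure altitude = 9740 − 9500 = +240 ft.
At 120 ft/°C that is an ISA deviation of 240/120 = +2°C.
ISA temperature at 9500 ft = 15 − 2 × (9500/1000) = -4°C.
OAT = ISA + deviation = -4 + (+2) = -2°C.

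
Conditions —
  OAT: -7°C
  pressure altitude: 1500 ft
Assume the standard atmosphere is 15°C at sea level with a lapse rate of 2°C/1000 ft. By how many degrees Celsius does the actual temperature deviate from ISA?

ISA-19°C

ISA temperature at 1500 ft = 15 − 2 × (1500/1000) = 12°C.
Deviation = OAT − ISA = -7 − 12 = -19°C.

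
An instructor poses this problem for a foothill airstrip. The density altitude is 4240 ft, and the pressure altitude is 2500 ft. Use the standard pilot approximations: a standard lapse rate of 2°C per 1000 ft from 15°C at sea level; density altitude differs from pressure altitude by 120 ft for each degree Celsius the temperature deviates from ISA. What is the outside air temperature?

24.5°C

Density altitude − pressure altitude = 4240 − 2500 = +1740 ft.
At 120 ft/°C that is an ISA deviation of 1740/120 = +14.5°C.
ISA temperature at 2500 ft = 15 − 2 × (2500/1000) = 10°C.
OAT = ISA + deviation = 10 + (+14.5) = 24.5°C.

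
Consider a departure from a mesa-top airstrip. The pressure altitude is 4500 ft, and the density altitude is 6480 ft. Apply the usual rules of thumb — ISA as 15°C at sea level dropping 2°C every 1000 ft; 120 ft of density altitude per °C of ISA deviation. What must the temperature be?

22.5°C

Density altitude − pressure altitude = 6480 − 4500 = +1980 ft.
At 120 ft/°C that is an ISA deviation of 1980/120 = +16.5°C.
ISA temperature at 4500 ft = 15 − 2 × (4500/1000) = 6°C.
OAT = ISA + deviation = 6 + (+16.5) = 22.5°C.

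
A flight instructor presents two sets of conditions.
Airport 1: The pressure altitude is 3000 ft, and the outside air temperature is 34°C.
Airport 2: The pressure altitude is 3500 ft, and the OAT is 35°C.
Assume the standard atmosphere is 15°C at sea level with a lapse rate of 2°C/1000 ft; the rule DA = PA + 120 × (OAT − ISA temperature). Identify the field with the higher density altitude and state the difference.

Airport 2 by 740 ft

Airport 1: ISA temp = 9°C, deviation +25°C, DA = 3000 + 120 × 25 = 6000 ft.
Airport 2: ISA temp = 8°C, deviation +27°C, DA = 3500 + 120 × 27 = 6740 ft.
Airport 2 is higher by 6740 − 6000 = 740 ft.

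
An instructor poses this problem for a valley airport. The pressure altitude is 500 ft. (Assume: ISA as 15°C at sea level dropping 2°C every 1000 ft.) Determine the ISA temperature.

14°C

ISA temperature = 15 − 2 × (500/1000) = 15 − 1 = 14°C.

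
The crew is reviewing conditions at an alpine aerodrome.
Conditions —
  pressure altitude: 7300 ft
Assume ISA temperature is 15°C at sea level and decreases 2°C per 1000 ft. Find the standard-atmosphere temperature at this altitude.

0.4°C

ISA temperature = 15 − 2 × (7300/1000) = 15 − 14.6 = 0.4°C.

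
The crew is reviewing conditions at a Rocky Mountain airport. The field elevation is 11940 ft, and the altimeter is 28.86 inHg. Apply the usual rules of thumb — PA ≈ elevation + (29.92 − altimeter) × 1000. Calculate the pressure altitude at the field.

Pressure correction = (29.92 − 28.86) × 1000 = +1060 ft.
Pressure altitude = 11940 + (+1060) = 13000 ft.

13000 ft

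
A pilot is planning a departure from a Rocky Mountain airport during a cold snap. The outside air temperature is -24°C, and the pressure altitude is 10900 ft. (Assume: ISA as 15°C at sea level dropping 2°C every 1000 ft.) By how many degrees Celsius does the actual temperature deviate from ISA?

ISA-17.2°C

ISA temperature at 10900 ft = 15 − 2 × (10900/1000) = -6.8°C.
Deviation = OAT − ISA = -24 − (-6.8) = -17.2°C.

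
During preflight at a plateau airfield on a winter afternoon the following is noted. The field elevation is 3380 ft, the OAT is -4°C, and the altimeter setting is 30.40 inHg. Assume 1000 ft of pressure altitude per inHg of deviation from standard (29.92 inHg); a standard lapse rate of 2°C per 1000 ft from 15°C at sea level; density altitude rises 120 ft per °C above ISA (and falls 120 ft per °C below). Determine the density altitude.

1316 ft

Pressure altitude = 3380 + (29.92 − 30.40) × 1000 = 3380 + (-480) = 2900 ft.
ISA temperature at 2900 ft = 15 − 2 × (2900/1000) = 9.2°C.
ISA deviation = -4 − 9.2 = -13.2°C.
Density altitude = 2900 + 120 × (-13.2) = 1316 ft.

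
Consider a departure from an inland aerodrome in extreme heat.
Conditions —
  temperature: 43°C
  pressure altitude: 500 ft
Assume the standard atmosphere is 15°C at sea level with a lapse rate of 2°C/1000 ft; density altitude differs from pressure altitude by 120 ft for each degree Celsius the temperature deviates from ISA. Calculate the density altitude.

ISA temperature at 500 ft = 15 − 2 × (500/1000) = 14°C.
ISA deviation = 43 − 14 = +29°C.
Density altitude = 500 + 120 × (29) = 500 + (+3480) = 3980 ft.

3980 ft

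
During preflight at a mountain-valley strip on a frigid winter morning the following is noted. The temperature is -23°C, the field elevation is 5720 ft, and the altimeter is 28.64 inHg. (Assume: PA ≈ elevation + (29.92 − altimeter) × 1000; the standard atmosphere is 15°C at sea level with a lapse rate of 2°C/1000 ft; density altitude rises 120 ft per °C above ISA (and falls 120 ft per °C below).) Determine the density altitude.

Pressure altitude = 5720 + (29.92 − 28.64) × 1000 = 5720 + (+1280) = 7000 ft.
ISA temperature at 7000 ft = 15 − 2 × (7000/1000) = 1°C.
ISA deviation = -23 − 1 = -24°C.
Density altitude = 7000 + 120 × (-24) = 4120 ft.

4120 ft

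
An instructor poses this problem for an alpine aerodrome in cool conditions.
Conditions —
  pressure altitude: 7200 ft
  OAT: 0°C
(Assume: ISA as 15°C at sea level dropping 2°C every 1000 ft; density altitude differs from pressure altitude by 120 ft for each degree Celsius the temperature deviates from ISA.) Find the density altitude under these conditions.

7128 ft

ISA temperature at 7200 ft = 15 − 2 × (7200/1000) = 0.6°C.
ISA deviation = 0 − 0.6 = -0.6°C.
Density altitude = 7200 + 120 × (-0.6) = 7200 + (-72) = 7128 ft.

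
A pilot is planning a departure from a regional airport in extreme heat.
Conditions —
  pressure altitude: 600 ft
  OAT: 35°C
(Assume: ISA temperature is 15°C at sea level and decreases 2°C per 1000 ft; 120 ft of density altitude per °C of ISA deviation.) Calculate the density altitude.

ISA temperature at 600 ft = 15 − 2 × (600/1000) = 13.8°C.
ISA deviation = 35 − 13.8 = +21.2°C.
Density altitude = 600 + 120 × (21.2) = 600 + (+2544) = 3144 ft.

3144 ft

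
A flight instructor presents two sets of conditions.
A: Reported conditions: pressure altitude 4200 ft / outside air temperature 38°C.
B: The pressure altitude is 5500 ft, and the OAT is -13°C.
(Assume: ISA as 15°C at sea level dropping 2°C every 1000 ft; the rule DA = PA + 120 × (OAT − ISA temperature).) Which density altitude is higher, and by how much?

A by 4508 ft

A: ISA temp = 6.6°C, deviation +31.4°C, DA = 4200 + 120 × 31.4 = 7968 ft.
B: ISA temp = 4°C, deviation -17°C, DA = 5500 + 120 × (-17) = 3460 ft.
A is higher by 7968 − 3460 = 4508 ft.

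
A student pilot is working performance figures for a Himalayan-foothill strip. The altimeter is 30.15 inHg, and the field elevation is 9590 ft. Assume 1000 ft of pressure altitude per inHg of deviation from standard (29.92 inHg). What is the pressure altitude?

9360 ft

Pressure correction = (29.92 − 30.15) × 1000 = -230 ft.
Pressure altitude = 9590 + (-230) = 9360 ft.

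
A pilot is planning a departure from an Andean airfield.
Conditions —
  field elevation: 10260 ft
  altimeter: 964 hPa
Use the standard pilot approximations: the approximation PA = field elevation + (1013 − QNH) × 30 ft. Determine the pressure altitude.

Pressure correction = (1013 − 964) × 30 = +1470 ft.
Pressure altitude = 10260 + (+1470) = 11730 ft.

11730 ft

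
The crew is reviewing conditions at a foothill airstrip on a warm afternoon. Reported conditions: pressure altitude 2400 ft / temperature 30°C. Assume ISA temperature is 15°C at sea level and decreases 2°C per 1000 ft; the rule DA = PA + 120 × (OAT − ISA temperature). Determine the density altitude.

ISA temperature at 2400 ft = 15 − 2 × (2400/1000) = 10.2°C.
ISA deviation = 30 − 10.2 = +19.8°C.
Density altitude = 2400 + 120 × (19.8) = 2400 + (+2376) = 4776 ft.

4776 ft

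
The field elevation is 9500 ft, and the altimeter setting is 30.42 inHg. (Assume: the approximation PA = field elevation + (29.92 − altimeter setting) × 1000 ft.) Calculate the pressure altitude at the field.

9000 ft

Pressure correction = (29.92 − 30.42) × 1000 = -500 ft.
Pressure altitude = 9500 + (-500) = 9000 ft.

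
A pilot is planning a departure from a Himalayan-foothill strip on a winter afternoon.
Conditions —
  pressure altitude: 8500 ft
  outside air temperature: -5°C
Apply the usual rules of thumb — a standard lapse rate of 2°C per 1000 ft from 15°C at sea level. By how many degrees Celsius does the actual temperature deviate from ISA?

ISA-3°C

ISA temperature at 8500 ft = 15 − 2 × (8500/1000) = -2°C.
Deviation = OAT − ISA = -5 − (-2) = -3°C.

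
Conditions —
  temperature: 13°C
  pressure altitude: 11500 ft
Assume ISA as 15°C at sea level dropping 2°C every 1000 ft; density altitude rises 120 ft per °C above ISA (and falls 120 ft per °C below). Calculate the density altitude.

14020 ft

ISA temperature at 11500 ft = 15 − 2 × (11500/1000) = -8°C.
ISA deviation = 13 − (-8) = +21°C.
Density altitude = 11500 + 120 × (21) = 11500 + (+2520) = 14020 ft.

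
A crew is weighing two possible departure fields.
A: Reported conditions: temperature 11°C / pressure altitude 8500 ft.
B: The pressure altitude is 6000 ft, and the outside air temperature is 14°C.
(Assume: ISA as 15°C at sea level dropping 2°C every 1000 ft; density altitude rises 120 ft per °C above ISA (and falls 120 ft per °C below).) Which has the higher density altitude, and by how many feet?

A: ISA temp = -2°C, deviation +13°C, DA = 8500 + 120 × 13 = 10060 ft.
B: ISA temp = 3°C, deviation +11°C, DA = 6000 + 120 × 11 = 7320 ft.
A is higher by 10060 − 7320 = 2740 ft.

A by 2740 ft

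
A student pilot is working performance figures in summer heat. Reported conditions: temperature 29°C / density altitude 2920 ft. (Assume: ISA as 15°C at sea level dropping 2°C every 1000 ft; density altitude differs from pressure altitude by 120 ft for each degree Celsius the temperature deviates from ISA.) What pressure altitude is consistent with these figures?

1000 ft

DA = PA + 120 × (OAT − (15 − 2·PA/1000)) = PA + 120·OAT − 1800 + 0.24·PA = 1.24·PA + 120·OAT − 1800.
So 1.24·PA = 2920 − 120 × 29 + 1800 = 1240.
PA = 1240 / 1.24 = 1000 ft.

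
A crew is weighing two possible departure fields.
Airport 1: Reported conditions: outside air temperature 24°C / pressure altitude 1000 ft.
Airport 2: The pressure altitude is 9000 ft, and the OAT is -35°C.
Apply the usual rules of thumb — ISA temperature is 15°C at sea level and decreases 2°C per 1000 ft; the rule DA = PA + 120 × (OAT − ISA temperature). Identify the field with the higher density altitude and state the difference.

Airport 2 by 2840 ft

Airport 1: ISA temp = 13°C, deviation +11°C, DA = 1000 + 120 × 11 = 2320 ft.
Airport 2: ISA temp = -3°C, deviation -32°C, DA = 9000 + 120 × (-32) = 5160 ft.
Airport 2 is higher by 5160 − 2320 = 2840 ft.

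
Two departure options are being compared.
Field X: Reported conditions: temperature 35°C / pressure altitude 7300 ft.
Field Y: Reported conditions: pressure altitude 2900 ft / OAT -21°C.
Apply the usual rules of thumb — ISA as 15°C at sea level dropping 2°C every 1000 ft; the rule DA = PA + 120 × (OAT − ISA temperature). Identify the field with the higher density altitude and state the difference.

Field X by 12176 ft

Field X: ISA temp = 0.4°C, deviation +34.6°C, DA = 7300 + 120 × 34.6 = 11452 ft.
Field Y: ISA temp = 9.2°C, deviation -30.2°C, DA = 2900 + 120 × (-30.2) = -724 ft.
Field X is higher by 11452 − (-724) = 12176 ft.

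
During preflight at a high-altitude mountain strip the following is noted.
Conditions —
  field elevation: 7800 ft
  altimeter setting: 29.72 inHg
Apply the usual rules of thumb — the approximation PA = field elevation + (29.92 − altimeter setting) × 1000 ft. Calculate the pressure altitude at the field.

Pressure correction = (29.92 − 29.72) × 1000 = +200 ft.
Pressure altitude = 7800 + (+200) = 8000 ft.

8000 ft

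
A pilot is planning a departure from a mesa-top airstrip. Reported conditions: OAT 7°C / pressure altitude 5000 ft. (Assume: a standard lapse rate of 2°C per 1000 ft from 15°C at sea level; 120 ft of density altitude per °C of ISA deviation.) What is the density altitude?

ISA temperature at 5000 ft = 15 − 2 × (5000/1000) = 5°C.
ISA deviation = 7 − 5 = +2°C.
Density altitude = 5000 + 120 × (2) = 5000 + (+240) = 5240 ft.

5240 ft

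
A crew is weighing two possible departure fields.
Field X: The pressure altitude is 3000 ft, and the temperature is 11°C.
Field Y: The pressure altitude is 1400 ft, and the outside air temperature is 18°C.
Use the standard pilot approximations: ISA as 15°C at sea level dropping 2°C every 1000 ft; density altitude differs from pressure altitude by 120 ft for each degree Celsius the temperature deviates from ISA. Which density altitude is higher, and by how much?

Field X by 1144 ft

Field X: ISA temp = 9°C, deviation +2°C, DA = 3000 + 120 × 2 = 3240 ft.
Field Y: ISA temp = 12.2°C, deviation +5.8°C, DA = 1400 + 120 × 5.8 = 2096 ft.
Field X is higher by 3240 − 2096 = 1144 ft.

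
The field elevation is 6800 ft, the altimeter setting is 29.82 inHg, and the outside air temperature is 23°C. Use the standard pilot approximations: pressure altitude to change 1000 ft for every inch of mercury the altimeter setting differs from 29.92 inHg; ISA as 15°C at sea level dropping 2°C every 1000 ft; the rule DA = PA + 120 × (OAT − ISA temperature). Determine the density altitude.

9516 ft

Pressure altitude = 6800 + (29.92 − 29.82) × 1000 = 6800 + (+100) = 6900 ft.
ISA temperature at 6900 ft = 15 − 2 × (6900/1000) = 1.2°C.
ISA deviation = 23 − 1.2 = +21.8°C.
Density altitude = 6900 + 120 × (21.8) = 9516 ft.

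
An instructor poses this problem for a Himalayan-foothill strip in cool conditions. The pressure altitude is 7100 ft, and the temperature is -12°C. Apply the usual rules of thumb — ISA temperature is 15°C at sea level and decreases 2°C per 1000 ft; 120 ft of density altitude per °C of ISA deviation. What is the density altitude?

5564 ft

ISA temperature at 7100 ft = 15 − 2 × (7100/1000) = 0.8°C.
ISA deviation = -12 − 0.8 = -12.8°C.
Density altitude = 7100 + 120 × (-12.8) = 7100 + (-1536) = 5564 ft.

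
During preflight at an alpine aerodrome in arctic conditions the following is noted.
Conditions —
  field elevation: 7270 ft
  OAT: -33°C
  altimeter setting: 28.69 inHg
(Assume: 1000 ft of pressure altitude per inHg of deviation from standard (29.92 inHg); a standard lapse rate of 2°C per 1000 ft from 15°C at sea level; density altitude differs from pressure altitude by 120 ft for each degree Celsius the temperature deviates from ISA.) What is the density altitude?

4780 ft

Pressure altitude = 7270 + (29.92 − 28.69) × 1000 = 7270 + (+1230) = 8500 ft.
ISA temperature at 8500 ft = 15 − 2 × (8500/1000) = -2°C.
ISA deviation = -33 − (-2) = -31°C.
Density altitude = 8500 + 120 × (-31) = 4780 ft.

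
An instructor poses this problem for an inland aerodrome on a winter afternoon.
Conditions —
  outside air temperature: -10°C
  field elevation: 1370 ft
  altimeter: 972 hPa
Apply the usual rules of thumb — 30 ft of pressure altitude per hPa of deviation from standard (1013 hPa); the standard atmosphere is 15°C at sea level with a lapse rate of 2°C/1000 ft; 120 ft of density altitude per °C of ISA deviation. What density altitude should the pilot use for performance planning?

224 ft

Pressure altitude = 1370 + (1013 − 972) × 30 = 1370 + (+1230) = 2600 ft.
ISA temperature at 2600 ft = 15 − 2 × (2600/1000) = 9.8°C.
ISA deviation = -10 − 9.8 = -19.8°C.
Density altitude = 2600 + 120 × (-19.8) = 224 ft.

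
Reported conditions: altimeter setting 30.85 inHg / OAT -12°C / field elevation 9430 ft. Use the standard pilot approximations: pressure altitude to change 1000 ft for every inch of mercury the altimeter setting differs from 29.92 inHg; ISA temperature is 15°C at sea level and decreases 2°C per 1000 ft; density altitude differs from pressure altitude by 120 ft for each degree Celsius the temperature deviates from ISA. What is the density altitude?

Pressure altitude = 9430 + (29.92 − 30.85) × 1000 = 9430 + (-930) = 8500 ft.
ISA temperature at 8500 ft = 15 − 2 × (8500/1000) = -2°C.
ISA deviation = -12 − (-2) = -10°C.
Density altitude = 8500 + 120 × (-10) = 7300 ft.

7300 ft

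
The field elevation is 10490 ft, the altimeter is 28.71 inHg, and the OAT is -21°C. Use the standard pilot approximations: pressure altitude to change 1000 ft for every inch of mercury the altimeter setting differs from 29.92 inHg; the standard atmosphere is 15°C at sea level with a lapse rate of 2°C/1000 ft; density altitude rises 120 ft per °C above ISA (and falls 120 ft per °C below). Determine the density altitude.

Pressure altitude = 10490 + (29.92 − 28.71) × 1000 = 10490 + (+1210) = 11700 ft.
ISA temperature at 11700 ft = 15 − 2 × (11700/1000) = -8.4°C.
ISA deviation = -21 − (-8.4) = -12.6°C.
Density altitude = 11700 + 120 × (-12.6) = 10188 ft.

10188 ft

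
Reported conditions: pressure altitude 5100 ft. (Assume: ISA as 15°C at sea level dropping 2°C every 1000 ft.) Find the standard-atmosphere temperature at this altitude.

4.8°C

ISA temperature = 15 − 2 × (5100/1000) = 15 − 10.2 = 4.8°C.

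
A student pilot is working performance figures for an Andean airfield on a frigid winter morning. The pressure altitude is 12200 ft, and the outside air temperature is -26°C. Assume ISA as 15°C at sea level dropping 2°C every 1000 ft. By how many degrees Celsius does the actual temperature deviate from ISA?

ISA-16.6°C

ISA temperature at 12200 ft = 15 − 2 × (12200/1000) = -9.4°C.
Deviation = OAT − ISA = -26 − (-9.4) = -16.6°C.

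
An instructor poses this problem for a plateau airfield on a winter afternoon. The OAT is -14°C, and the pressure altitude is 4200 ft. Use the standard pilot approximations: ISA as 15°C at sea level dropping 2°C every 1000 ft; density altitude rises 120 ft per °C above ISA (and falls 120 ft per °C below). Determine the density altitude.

ISA temperature at 4200 ft = 15 − 2 × (4200/1000) = 6.6°C.
ISA deviation = -14 − 6.6 = -20.6°C.
Density altitude = 4200 + 120 × (-20.6) = 4200 + (-2472) = 1728 ft.

1728 ft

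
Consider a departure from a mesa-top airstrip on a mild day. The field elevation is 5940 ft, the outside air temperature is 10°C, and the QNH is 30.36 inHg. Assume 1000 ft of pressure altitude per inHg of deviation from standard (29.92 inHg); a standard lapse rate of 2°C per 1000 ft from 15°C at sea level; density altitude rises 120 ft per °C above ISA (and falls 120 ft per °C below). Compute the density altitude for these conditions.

6220 ft

Pressure altitude = 5940 + (29.92 − 30.36) × 1000 = 5940 + (-440) = 5500 ft.
ISA temperature at 5500 ft = 15 − 2 × (5500/1000) = 4°C.
ISA deviation = 10 − 4 = +6°C.
Density altitude = 5500 + 120 × (6) = 6220 ft.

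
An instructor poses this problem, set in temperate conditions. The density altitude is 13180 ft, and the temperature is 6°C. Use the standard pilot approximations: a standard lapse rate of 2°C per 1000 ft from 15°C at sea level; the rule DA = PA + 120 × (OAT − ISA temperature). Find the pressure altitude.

DA = PA + 120 × (OAT − (15 − 2·PA/1000)) = PA + 120·OAT − 1800 + 0.24·PA = 1.24·PA + 120·OAT − 1800.
So 1.24·PA = 13180 − 120 × 6 + 1800 = 14260.
PA = 14260 / 1.24 = 11500 ft.

11500 ft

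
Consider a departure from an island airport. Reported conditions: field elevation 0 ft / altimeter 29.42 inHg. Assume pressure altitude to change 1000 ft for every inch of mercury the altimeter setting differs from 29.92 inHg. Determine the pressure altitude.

500 ft

Pressure correction = (29.92 − 29.42) × 1000 = +500 ft.
Pressure altitude = 0 + (+500) = 500 ft.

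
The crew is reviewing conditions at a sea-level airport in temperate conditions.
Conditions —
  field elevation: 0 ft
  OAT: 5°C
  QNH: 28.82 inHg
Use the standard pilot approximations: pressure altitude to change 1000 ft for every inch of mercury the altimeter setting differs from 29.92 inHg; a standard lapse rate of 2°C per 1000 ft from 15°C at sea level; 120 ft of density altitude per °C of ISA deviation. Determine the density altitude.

164 ft

Pressure altitude = 0 + (29.92 − 28.82) × 1000 = 0 + (+1100) = 1100 ft.
ISA temperature at 1100 ft = 15 − 2 × (1100/1000) = 12.8°C.
ISA deviation = 5 − 12.8 = -7.8°C.
Density altitude = 1100 + 120 × (-7.8) = 164 ft.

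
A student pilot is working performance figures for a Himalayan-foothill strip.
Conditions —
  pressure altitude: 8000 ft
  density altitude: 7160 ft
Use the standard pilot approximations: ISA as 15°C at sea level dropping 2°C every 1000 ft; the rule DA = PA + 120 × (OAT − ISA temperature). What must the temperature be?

-8°C

Density altitude − pressure altitude = 7160 − 8000 = -840 ft.
At 120 ft/°C that is an ISA deviation of -840/120 = -7°C.
ISA temperature at 8000 ft = 15 − 2 × (8000/1000) = -1°C.
OAT = ISA + deviation = -1 + (-7) = -8°C.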